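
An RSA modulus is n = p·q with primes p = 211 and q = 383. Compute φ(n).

80220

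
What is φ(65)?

48

Prime factorization: 65 = 5 * 13.
φ(5) = 5 − 1 = 4.
φ(13) = 13 − 1 = 12.
Multiply: 4 · 12 = 48.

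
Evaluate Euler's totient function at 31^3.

28830

φ(29791) = 29791 · (1 − 1/31)
       = 29791 · 30/31 = 28830.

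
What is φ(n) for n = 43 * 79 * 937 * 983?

φ(3128878187) = 3128878187 · (1 − 1/43) · (1 − 1/79) · (1 − 1/937) · (1 − 1/983)
       = 3128878187 · 3011141952/3128878187 = 3011141952.

3011141952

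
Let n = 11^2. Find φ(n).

110

φ(11^2) = 11^2 − 11^1 = 121 − 11 = 110.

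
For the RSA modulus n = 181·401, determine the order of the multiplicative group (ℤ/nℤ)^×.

72000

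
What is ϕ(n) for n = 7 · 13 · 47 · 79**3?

φ(7) = 7 − 1 = 6.
φ(13) = 13 − 1 = 12.
φ(47) = 47 − 1 = 46.
φ(79^3) = 79^2·(79−1) = 6241·78 = 486798.
Since φ is multiplicative, φ(2108727803) = 6 · 12 · 46 · 486798 = 1612274976.

1612274976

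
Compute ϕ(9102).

2880

9102 = 2 * 3 * 37 * 41.
φ(9102) = 9102 · (1 − 1/2) · (1 − 1/3) · (1 − 1/37) · (1 − 1/41)
       = 9102 · 2880/9102 = 2880.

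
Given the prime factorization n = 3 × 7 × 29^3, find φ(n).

282576

φ(3) = 3 − 1 = 2.
φ(7) = 7 − 1 = 6.
φ(29^3) = 29^2·(29−1) = 841·28 = 23548.
Since φ is multiplicative, φ(512169) = 2 · 6 · 23548 = 282576.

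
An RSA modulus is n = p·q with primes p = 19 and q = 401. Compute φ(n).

φ(19) = 19 − 1 = 18.
φ(401) = 401 − 1 = 400.
φ(7619) = 18 × 400 = 7200.

7200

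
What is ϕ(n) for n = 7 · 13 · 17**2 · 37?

705024

φ(7) = 7 − 1 = 6.
φ(13) = 13 − 1 = 12.
φ(17^2) = 17^1·(17−1) = 17·16 = 272.
φ(37) = 37 − 1 = 36.
Since φ is multiplicative, φ(973063) = 6 · 12 · 272 · 36 = 705024.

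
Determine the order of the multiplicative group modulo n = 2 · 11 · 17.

φ(374) = 374 · (1 − 1/2) · (1 − 1/11) · (1 − 1/17)
       = 374 · 160/374 = 160.

160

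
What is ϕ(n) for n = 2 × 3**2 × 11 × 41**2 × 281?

φ(2) = 2 − 1 = 1.
φ(3^2) = 3^2 − 3^1 = 9 − 3 = 6.
φ(11) = 11 − 1 = 10.
φ(41^2) = 41^2 − 41^1 = 1681 − 41 = 1640.
φ(281) = 281 − 1 = 280.
φ(93527478) = 1 × 6 × 10 × 1640 × 280 = 27552000.

27552000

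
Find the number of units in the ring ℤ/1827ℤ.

Factor 1827: 1827 = 3^2 · 7 · 29.
φ(1827) = 1827 · (1 − 1/3) · (1 − 1/7) · (1 − 1/29)
       = 1827 · 336/609 = 1008.

1008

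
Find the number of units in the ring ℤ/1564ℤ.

Prime factorization: 1564 = 2^2 * 17 * 23.
φ(1564) = 1564 · (1 − 1/2) · (1 − 1/17) · (1 − 1/23)
       = 1564 · 352/782 = 704.

704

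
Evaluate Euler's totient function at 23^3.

11638

φ(12167) = 12167 · (1 − 1/23)
       = 12167 · 22/23 = 11638.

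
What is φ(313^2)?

97656

φ(97969) = 97969 · (1 − 1/313)
       = 97969 · 312/313 = 97656.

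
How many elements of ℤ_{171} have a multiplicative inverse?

108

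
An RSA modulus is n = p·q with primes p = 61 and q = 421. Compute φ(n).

25200

For distinct primes, φ(pq) = (p−1)(q−1) = 60 × 420 = 25200.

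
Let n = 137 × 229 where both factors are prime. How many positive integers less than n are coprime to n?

φ(n) = (p − 1)(q − 1) = (137−1)(229−1) = 136·228 = 31008.

31008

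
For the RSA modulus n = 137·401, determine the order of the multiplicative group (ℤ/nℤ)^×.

φ(137) = 137 − 1 = 136.
φ(401) = 401 − 1 = 400.
φ(54937) = 136 × 400 = 54400.

54400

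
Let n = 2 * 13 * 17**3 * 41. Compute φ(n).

φ(5237258) = 5237258 · (1 − 1/2) · (1 − 1/13) · (1 − 1/17) · (1 − 1/41)
       = 5237258 · 7680/18122 = 2219520.

2219520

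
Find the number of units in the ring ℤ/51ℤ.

First factor: 51 = 3 · 17.
φ(51) = 51 · (1 − 1/3) · (1 − 1/17)
       = 51 · 32/51 = 32.

32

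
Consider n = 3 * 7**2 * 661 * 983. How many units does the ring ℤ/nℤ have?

φ(3) = 3 − 1 = 2.
φ(7^2) = 7^2 − 7^1 = 49 − 7 = 42.
φ(661) = 661 − 1 = 660.
φ(983) = 983 − 1 = 982.
φ(95515161) = 2 × 42 × 660 × 982 = 54442080.

54442080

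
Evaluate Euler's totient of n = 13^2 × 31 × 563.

2630160

φ(2949557) = 2949557 · (1 − 1/13) · (1 − 1/31) · (1 − 1/563)
       = 2949557 · 202320/226889 = 2630160.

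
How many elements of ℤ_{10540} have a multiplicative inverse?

3840

10540 = 2^2 · 5 · 17 · 31.
φ(10540) = 10540 · (1 − 1/2) · (1 − 1/5) · (1 − 1/17) · (1 − 1/31)
       = 10540 · 1920/5270 = 3840.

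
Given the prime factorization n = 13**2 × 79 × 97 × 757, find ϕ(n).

883104768

φ(13^2) = 13^2 − 13^1 = 169 − 13 = 156.
φ(79) = 79 − 1 = 78.
φ(97) = 97 − 1 = 96.
φ(757) = 757 − 1 = 756.
φ(980350579) = 156 × 78 × 96 × 756 = 883104768.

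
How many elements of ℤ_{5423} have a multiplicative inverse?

First factor: 5423 = 11 · 17 · 29.
φ(11) = 11 − 1 = 10.
φ(17) = 17 − 1 = 16.
φ(29) = 29 − 1 = 28.
φ(5423) = 10 × 16 × 28 = 4480.

4480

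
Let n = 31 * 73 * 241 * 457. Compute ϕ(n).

236390400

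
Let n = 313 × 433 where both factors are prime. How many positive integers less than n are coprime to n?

134784

φ(n) = (p − 1)(q − 1) = (313−1)(433−1) = 312·432 = 134784.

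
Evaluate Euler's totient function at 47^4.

4775858

φ(4879681) = 4879681 · (1 − 1/47)
       = 4879681 · 46/47 = 4775858.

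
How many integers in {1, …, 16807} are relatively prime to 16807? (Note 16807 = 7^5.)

φ(7^5) = 7^4·(7−1) = 2401·6 = 14406.

14406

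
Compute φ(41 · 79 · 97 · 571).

φ(41) = 41 − 1 = 40.
φ(79) = 79 − 1 = 78.
φ(97) = 97 − 1 = 96.
φ(571) = 571 − 1 = 570.
Since φ is multiplicative, φ(179398493) = 40 · 78 · 96 · 570 = 170726400.

170726400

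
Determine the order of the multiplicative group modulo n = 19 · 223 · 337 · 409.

547803648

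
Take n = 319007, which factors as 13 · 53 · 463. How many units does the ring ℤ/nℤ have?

φ(319007) = 319007 · (1 − 1/13) · (1 − 1/53) · (1 − 1/463)
       = 319007 · 288288/319007 = 288288.

288288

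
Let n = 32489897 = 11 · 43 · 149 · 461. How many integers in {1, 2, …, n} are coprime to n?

28593600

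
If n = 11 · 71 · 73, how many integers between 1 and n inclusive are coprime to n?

φ(57013) = 57013 · (1 − 1/11) · (1 − 1/71) · (1 − 1/73)
       = 57013 · 50400/57013 = 50400.

50400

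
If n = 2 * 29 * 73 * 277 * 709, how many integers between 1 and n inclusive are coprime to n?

393942528

φ(831527962) = 831527962 · (1 − 1/2) · (1 − 1/29) · (1 − 1/73) · (1 − 1/277) · (1 − 1/709)
       = 831527962 · 393942528/831527962 = 393942528.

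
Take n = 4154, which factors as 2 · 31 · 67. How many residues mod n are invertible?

φ(4154) = 4154 · (1 − 1/2) · (1 − 1/31) · (1 − 1/67)
       = 4154 · 1980/4154 = 1980.

1980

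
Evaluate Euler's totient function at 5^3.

φ(125) = 125 · (1 − 1/5)
       = 125 · 4/5 = 100.

100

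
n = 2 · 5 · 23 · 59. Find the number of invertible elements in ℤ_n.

φ(2) = 2 − 1 = 1.
φ(5) = 5 − 1 = 4.
φ(23) = 23 − 1 = 22.
φ(59) = 59 − 1 = 58.
Multiply: 1 · 4 · 22 · 58 = 5104.

5104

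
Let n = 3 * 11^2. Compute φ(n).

φ(3) = 3 − 1 = 2.
φ(11^2) = 11^2 − 11^1 = 121 − 11 = 110.
Since φ is multiplicative, φ(363) = 2 · 110 = 220.

220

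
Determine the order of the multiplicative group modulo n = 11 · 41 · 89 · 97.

φ(11) = 11 − 1 = 10.
φ(41) = 41 − 1 = 40.
φ(89) = 89 − 1 = 88.
φ(97) = 97 − 1 = 96.
φ(3893483) = 10 × 40 × 88 × 96 = 3379200.

3379200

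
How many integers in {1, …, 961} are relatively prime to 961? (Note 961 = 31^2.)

930

φ(31^2) = 31^1·(31−1) = 31·30 = 930.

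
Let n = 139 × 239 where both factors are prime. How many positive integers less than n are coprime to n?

32844

φ(139) = 139 − 1 = 138.
φ(239) = 239 − 1 = 238.
φ(33221) = 138 × 238 = 32844.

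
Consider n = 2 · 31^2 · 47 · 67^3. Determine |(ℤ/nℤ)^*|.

12674601720

φ(2) = 2 − 1 = 1.
φ(31^2) = 31^1·(31−1) = 31·30 = 930.
φ(47) = 47 − 1 = 46.
φ(67^3) = 67^3 − 67^2 = 300763 − 4489 = 296274.
Since φ is multiplicative, φ(27169124842) = 1 · 930 · 46 · 296274 = 12674601720.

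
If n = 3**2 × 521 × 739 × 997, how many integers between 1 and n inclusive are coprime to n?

2293349760

φ(3454775487) = 3454775487 · (1 − 1/3) · (1 − 1/521) · (1 − 1/739) · (1 − 1/997)
       = 3454775487 · 764449920/1151591829 = 2293349760.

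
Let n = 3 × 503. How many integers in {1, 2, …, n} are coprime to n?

1004

φ(1509) = 1509 · (1 − 1/3) · (1 − 1/503)
       = 1509 · 1004/1509 = 1004.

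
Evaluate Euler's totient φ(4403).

Prime factorization: 4403 = 7 · 17 · 37.
φ(7) = 7 − 1 = 6.
φ(17) = 17 − 1 = 16.
φ(37) = 37 − 1 = 36.
Multiply: 6 · 16 · 36 = 3456.

3456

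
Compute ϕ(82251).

46656

First factor: 82251 = 3^2 * 13 * 19 * 37.
φ(82251) = 82251 · (1 − 1/3) · (1 − 1/13) · (1 − 1/19) · (1 − 1/37)
       = 82251 · 15552/27417 = 46656.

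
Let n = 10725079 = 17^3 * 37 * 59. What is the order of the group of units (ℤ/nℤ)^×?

9654912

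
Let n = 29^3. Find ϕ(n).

φ(24389) = 24389 · (1 − 1/29)
       = 24389 · 28/29 = 23548.

23548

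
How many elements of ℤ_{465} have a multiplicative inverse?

240

465 = 3 · 5 · 31.
φ(3) = 3 − 1 = 2.
φ(5) = 5 − 1 = 4.
φ(31) = 31 − 1 = 30.
φ(465) = 2 × 4 × 30 = 240.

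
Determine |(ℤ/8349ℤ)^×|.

First factor: 8349 = 3 * 11^2 * 23.
φ(3) = 3 − 1 = 2.
φ(11^2) = 11^1·(11−1) = 11·10 = 110.
φ(23) = 23 − 1 = 22.
Multiply: 2 · 110 · 22 = 4840.

4840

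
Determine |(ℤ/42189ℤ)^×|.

23520

42189 = 3 · 7^3 · 41.
φ(3) = 3 − 1 = 2.
φ(7^3) = 7^2·(7−1) = 49·6 = 294.
φ(41) = 41 − 1 = 40.
Since φ is multiplicative, φ(42189) = 2 · 294 · 40 = 23520.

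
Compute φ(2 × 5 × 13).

48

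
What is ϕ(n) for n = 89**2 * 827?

6469232

φ(6550667) = 6550667 · (1 − 1/89) · (1 − 1/827)
       = 6550667 · 72688/73603 = 6469232.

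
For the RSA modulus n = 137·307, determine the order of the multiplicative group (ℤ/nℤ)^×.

φ(42059) = 42059 · (1 − 1/137) · (1 − 1/307)
       = 42059 · 41616/42059 = 41616.

41616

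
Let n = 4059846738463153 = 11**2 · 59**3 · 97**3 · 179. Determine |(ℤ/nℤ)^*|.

φ(4059846738463153) = 4059846738463153 · (1 − 1/11) · (1 − 1/59) · (1 − 1/97) · (1 − 1/179)
       = 4059846738463153 · 9911040/11268587 = 3570749679509760.

3570749679509760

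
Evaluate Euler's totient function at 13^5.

342732

φ(371293) = 371293 · (1 − 1/13)
       = 371293 · 12/13 = 342732.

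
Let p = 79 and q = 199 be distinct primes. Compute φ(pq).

φ(15721) = 15721 · (1 − 1/79) · (1 − 1/199)
       = 15721 · 15444/15721 = 15444.

15444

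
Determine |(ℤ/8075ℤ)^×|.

8075 = 5**2 * 17 * 19.
φ(8075) = 8075 · (1 − 1/5) · (1 − 1/17) · (1 − 1/19)
       = 8075 · 1152/1615 = 5760.

5760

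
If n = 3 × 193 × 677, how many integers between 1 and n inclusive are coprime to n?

φ(3) = 3 − 1 = 2.
φ(193) = 193 − 1 = 192.
φ(677) = 677 − 1 = 676.
Multiply: 2 · 192 · 676 = 259584.

259584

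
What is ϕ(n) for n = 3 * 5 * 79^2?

49296

φ(3) = 3 − 1 = 2.
φ(5) = 5 − 1 = 4.
φ(79^2) = 79^2 − 79^1 = 6241 − 79 = 6162.
Multiply: 2 · 4 · 6162 = 49296.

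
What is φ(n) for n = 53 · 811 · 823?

34622640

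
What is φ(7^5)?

φ(7^5) = 7^5 − 7^4 = 16807 − 2401 = 14406.

14406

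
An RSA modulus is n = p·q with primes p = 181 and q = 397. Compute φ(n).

71280

φ(181) = 181 − 1 = 180.
φ(397) = 397 − 1 = 396.
φ(71857) = 180 × 396 = 71280.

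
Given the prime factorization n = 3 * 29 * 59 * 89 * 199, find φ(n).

φ(90910563) = 90910563 · (1 − 1/3) · (1 − 1/29) · (1 − 1/59) · (1 − 1/89) · (1 − 1/199)
       = 90910563 · 56593152/90910563 = 56593152.

56593152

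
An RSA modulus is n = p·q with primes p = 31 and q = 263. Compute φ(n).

7860

φ(pq) = (p−1)(q−1) = 30 · 262 = 7860.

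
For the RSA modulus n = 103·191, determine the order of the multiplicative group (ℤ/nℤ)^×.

19380

φ(103) = 103 − 1 = 102.
φ(191) = 191 − 1 = 190.
Since φ is multiplicative, φ(19673) = 102 · 190 = 19380.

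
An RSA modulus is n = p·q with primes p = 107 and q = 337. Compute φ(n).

φ(n) = (p − 1)(q − 1) = (107−1)(337−1) = 106·336 = 35616.

35616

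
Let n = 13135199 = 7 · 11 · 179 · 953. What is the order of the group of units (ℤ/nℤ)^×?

10167360

φ(13135199) = 13135199 · (1 − 1/7) · (1 − 1/11) · (1 − 1/179) · (1 − 1/953)
       = 13135199 · 10167360/13135199 = 10167360.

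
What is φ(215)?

Prime factorization: 215 = 5 · 43.
φ(215) = 215 · (1 − 1/5) · (1 − 1/43)
       = 215 · 168/215 = 168.

168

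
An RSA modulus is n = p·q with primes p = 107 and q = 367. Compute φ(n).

38796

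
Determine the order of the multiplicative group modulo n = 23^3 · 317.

3677608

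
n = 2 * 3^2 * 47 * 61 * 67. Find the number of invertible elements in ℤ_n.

1092960

φ(2) = 2 − 1 = 1.
φ(3^2) = 3^2 − 3^1 = 9 − 3 = 6.
φ(47) = 47 − 1 = 46.
φ(61) = 61 − 1 = 60.
φ(67) = 67 − 1 = 66.
φ(3457602) = 1 × 6 × 46 × 60 × 66 = 1092960.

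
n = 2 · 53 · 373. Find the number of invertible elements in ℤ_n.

φ(39538) = 39538 · (1 − 1/2) · (1 − 1/53) · (1 − 1/373)
       = 39538 · 19344/39538 = 19344.

19344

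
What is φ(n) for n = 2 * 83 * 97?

7872

φ(16102) = 16102 · (1 − 1/2) · (1 − 1/83) · (1 − 1/97)
       = 16102 · 7872/16102 = 7872.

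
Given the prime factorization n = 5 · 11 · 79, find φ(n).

3120

φ(5) = 5 − 1 = 4.
φ(11) = 11 − 1 = 10.
φ(79) = 79 − 1 = 78.
Since φ is multiplicative, φ(4345) = 4 · 10 · 78 = 3120.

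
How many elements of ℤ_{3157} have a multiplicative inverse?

2400

Prime factorization: 3157 = 7 · 11 · 41.
φ(7) = 7 − 1 = 6.
φ(11) = 11 − 1 = 10.
φ(41) = 41 − 1 = 40.
φ(3157) = 6 × 10 × 40 = 2400.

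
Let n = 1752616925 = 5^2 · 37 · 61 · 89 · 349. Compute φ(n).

φ(5^2) = 5^1·(5−1) = 5·4 = 20.
φ(37) = 37 − 1 = 36.
φ(61) = 61 − 1 = 60.
φ(89) = 89 − 1 = 88.
φ(349) = 349 − 1 = 348.
Since φ is multiplicative, φ(1752616925) = 20 · 36 · 60 · 88 · 348 = 1322956800.

1322956800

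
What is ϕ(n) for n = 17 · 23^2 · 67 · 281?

149614080

φ(17) = 17 − 1 = 16.
φ(23^2) = 23^1·(23−1) = 23·22 = 506.
φ(67) = 67 − 1 = 66.
φ(281) = 281 − 1 = 280.
Multiply: 16 · 506 · 66 · 280 = 149614080.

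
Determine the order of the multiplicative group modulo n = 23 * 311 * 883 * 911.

φ(23) = 23 − 1 = 22.
φ(311) = 311 − 1 = 310.
φ(883) = 883 − 1 = 882.
φ(911) = 911 − 1 = 910.
φ(5753966189) = 22 × 310 × 882 × 910 = 5473868400.

5473868400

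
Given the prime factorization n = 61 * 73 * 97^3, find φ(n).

φ(61) = 61 − 1 = 60.
φ(73) = 73 − 1 = 72.
φ(97^3) = 97^3 − 97^2 = 912673 − 9409 = 903264.
Multiply: 60 · 72 · 903264 = 3902100480.

3902100480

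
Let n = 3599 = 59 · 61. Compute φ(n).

φ(59) = 59 − 1 = 58.
φ(61) = 61 − 1 = 60.
φ(3599) = 58 × 60 = 3480.

3480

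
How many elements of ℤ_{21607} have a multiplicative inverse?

Prime factorization: 21607 = 17 · 31 · 41.
φ(17) = 17 − 1 = 16.
φ(31) = 31 − 1 = 30.
φ(41) = 41 − 1 = 40.
Since φ is multiplicative, φ(21607) = 16 · 30 · 40 = 19200.

19200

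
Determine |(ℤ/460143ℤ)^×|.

282240

460143 = 3^2 × 29 × 41 × 43.
φ(3^2) = 3^2 − 3^1 = 9 − 3 = 6.
φ(29) = 29 − 1 = 28.
φ(41) = 41 − 1 = 40.
φ(43) = 43 − 1 = 42.
Multiply: 6 · 28 · 40 · 42 = 282240.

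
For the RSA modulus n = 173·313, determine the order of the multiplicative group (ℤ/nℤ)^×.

53664

φ(173) = 173 − 1 = 172.
φ(313) = 313 − 1 = 312.
Since φ is multiplicative, φ(54149) = 172 · 312 = 53664.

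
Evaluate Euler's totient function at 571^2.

φ(326041) = 326041 · (1 − 1/571)
       = 326041 · 570/571 = 325470.

325470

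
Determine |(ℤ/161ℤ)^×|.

132

Prime factorization: 161 = 7 × 23.
φ(7) = 7 − 1 = 6.
φ(23) = 23 − 1 = 22.
Multiply: 6 · 22 = 132.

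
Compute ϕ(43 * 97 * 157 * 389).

φ(254735483) = 254735483 · (1 − 1/43) · (1 − 1/97) · (1 − 1/157) · (1 − 1/389)
       = 254735483 · 244048896/254735483 = 244048896.

244048896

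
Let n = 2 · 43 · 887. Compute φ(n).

37212

φ(76282) = 76282 · (1 − 1/2) · (1 − 1/43) · (1 − 1/887)
       = 76282 · 37212/76282 = 37212.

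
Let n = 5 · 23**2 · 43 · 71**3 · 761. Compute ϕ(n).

22797547449600

φ(30978032772185) = 30978032772185 · (1 − 1/5) · (1 − 1/23) · (1 − 1/43) · (1 − 1/71) · (1 − 1/761)
       = 30978032772185 · 196627200/267183295 = 22797547449600.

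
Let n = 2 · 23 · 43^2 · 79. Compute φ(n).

φ(2) = 2 − 1 = 1.
φ(23) = 23 − 1 = 22.
φ(43^2) = 43^2 − 43^1 = 1849 − 43 = 1806.
φ(79) = 79 − 1 = 78.
Multiply: 1 · 22 · 1806 · 78 = 3099096.

3099096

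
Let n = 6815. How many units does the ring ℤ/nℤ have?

5152

First factor: 6815 = 5 × 29 × 47.
φ(5) = 5 − 1 = 4.
φ(29) = 29 − 1 = 28.
φ(47) = 47 − 1 = 46.
Since φ is multiplicative, φ(6815) = 4 · 28 · 46 = 5152.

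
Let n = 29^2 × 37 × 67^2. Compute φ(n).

129263904

φ(139684213) = 139684213 · (1 − 1/29) · (1 − 1/37) · (1 − 1/67)
       = 139684213 · 66528/71891 = 129263904.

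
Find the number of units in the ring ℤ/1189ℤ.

Prime factorization: 1189 = 29 × 41.
φ(1189) = 1189 · (1 − 1/29) · (1 − 1/41)
       = 1189 · 1120/1189 = 1120.

1120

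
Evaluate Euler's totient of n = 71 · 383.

26740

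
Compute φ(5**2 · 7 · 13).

1440

φ(5^2) = 5^1·(5−1) = 5·4 = 20.
φ(7) = 7 − 1 = 6.
φ(13) = 13 − 1 = 12.
Since φ is multiplicative, φ(2275) = 20 · 6 · 12 = 1440.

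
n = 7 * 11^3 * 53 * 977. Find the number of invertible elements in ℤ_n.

φ(482443577) = 482443577 · (1 − 1/7) · (1 − 1/11) · (1 − 1/53) · (1 − 1/977)
       = 482443577 · 3045120/3987137 = 368459520.

368459520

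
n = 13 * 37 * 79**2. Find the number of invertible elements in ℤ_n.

2661984

φ(3001921) = 3001921 · (1 − 1/13) · (1 − 1/37) · (1 − 1/79)
       = 3001921 · 33696/37999 = 2661984.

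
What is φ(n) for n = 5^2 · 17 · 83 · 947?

24823040

φ(5^2) = 5^2 − 5^1 = 25 − 5 = 20.
φ(17) = 17 − 1 = 16.
φ(83) = 83 − 1 = 82.
φ(947) = 947 − 1 = 946.
φ(33405425) = 20 × 16 × 82 × 946 = 24823040.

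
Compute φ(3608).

1600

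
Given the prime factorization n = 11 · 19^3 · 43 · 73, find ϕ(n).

196499520

φ(11) = 11 − 1 = 10.
φ(19^3) = 19^3 − 19^2 = 6859 − 361 = 6498.
φ(43) = 43 − 1 = 42.
φ(73) = 73 − 1 = 72.
Since φ is multiplicative, φ(236834411) = 10 · 6498 · 42 · 72 = 196499520.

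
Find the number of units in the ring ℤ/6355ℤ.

4800

Prime factorization: 6355 = 5 * 31 * 41.
φ(5) = 5 − 1 = 4.
φ(31) = 31 − 1 = 30.
φ(41) = 41 − 1 = 40.
Since φ is multiplicative, φ(6355) = 4 · 30 · 40 = 4800.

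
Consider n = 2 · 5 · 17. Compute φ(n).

φ(2) = 2 − 1 = 1.
φ(5) = 5 − 1 = 4.
φ(17) = 17 − 1 = 16.
Since φ is multiplicative, φ(170) = 1 · 4 · 16 = 64.

64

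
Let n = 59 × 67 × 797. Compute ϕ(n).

3047088

φ(3150541) = 3150541 · (1 − 1/59) · (1 − 1/67) · (1 − 1/797)
       = 3150541 · 3047088/3150541 = 3047088.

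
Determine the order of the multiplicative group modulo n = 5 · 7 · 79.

1872

φ(2765) = 2765 · (1 − 1/5) · (1 − 1/7) · (1 − 1/79)
       = 2765 · 1872/2765 = 1872.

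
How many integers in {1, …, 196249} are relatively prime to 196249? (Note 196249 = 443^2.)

φ(196249) = 196249 · (1 − 1/443)
       = 196249 · 442/443 = 195806.

195806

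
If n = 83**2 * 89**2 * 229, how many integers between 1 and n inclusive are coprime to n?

12153446976

φ(12496019101) = 12496019101 · (1 − 1/83) · (1 − 1/89) · (1 − 1/229)
       = 12496019101 · 1645248/1691623 = 12153446976.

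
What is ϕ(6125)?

Factor 6125: 6125 = 5**3 * 7**2.
φ(5^3) = 5^2·(5−1) = 25·4 = 100.
φ(7^2) = 7^1·(7−1) = 7·6 = 42.
φ(6125) = 100 × 42 = 4200.

4200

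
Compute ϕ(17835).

8960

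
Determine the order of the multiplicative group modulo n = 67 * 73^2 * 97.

φ(67) = 67 − 1 = 66.
φ(73^2) = 73^2 − 73^1 = 5329 − 73 = 5256.
φ(97) = 97 − 1 = 96.
Since φ is multiplicative, φ(34633171) = 66 · 5256 · 96 = 33302016.

33302016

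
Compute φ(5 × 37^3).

φ(5) = 5 − 1 = 4.
φ(37^3) = 37^3 − 37^2 = 50653 − 1369 = 49284.
Since φ is multiplicative, φ(253265) = 4 · 49284 = 197136.

197136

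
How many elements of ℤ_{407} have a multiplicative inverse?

360

First factor: 407 = 11 × 37.
φ(11) = 11 − 1 = 10.
φ(37) = 37 − 1 = 36.
Multiply: 10 · 36 = 360.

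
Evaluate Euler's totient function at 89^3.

φ(704969) = 704969 · (1 − 1/89)
       = 704969 · 88/89 = 697048.

697048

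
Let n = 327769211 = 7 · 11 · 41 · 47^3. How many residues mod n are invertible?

243873600

φ(327769211) = 327769211 · (1 − 1/7) · (1 − 1/11) · (1 − 1/41) · (1 − 1/47)
       = 327769211 · 110400/148379 = 243873600.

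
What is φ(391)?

352

391 = 17 · 23.
φ(391) = 391 · (1 − 1/17) · (1 − 1/23)
       = 391 · 352/391 = 352.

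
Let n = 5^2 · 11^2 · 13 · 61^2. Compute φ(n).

φ(5^2) = 5^1·(5−1) = 5·4 = 20.
φ(11^2) = 11^1·(11−1) = 11·10 = 110.
φ(13) = 13 − 1 = 12.
φ(61^2) = 61^2 − 61^1 = 3721 − 61 = 3660.
φ(146328325) = 20 × 110 × 12 × 3660 = 96624000.

96624000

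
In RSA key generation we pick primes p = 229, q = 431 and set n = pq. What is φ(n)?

φ(98699) = 98699 · (1 − 1/229) · (1 − 1/431)
       = 98699 · 98040/98699 = 98040.

98040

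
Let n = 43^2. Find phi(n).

1806

φ(1849) = 1849 · (1 − 1/43)
       = 1849 · 42/43 = 1806.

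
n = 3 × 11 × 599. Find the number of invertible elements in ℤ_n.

11960

φ(19767) = 19767 · (1 − 1/3) · (1 − 1/11) · (1 − 1/599)
       = 19767 · 11960/19767 = 11960.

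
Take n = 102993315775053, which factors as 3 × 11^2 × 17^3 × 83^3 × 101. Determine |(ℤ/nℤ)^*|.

φ(102993315775053) = 102993315775053 · (1 − 1/3) · (1 − 1/11) · (1 − 1/17) · (1 − 1/83) · (1 − 1/101)
       = 102993315775053 · 2624000/4702863 = 57465943744000.

57465943744000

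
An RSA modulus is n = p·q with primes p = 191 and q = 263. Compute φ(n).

φ(50233) = 50233 · (1 − 1/191) · (1 − 1/263)
       = 50233 · 49780/50233 = 49780.

49780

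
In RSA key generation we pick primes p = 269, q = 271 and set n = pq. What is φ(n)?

72360

φ(269) = 269 − 1 = 268.
φ(271) = 271 − 1 = 270.
φ(72899) = 268 × 270 = 72360.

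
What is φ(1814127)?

987840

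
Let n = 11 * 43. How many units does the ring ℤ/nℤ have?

420

φ(473) = 473 · (1 − 1/11) · (1 − 1/43)
       = 473 · 420/473 = 420.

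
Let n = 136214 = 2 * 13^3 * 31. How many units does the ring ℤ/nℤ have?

60840

φ(2) = 2 − 1 = 1.
φ(13^3) = 13^2·(13−1) = 169·12 = 2028.
φ(31) = 31 − 1 = 30.
Multiply: 1 · 2028 · 30 = 60840.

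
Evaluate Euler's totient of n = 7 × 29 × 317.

53088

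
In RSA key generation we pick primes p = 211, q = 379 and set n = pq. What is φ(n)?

79380

φ(pq) = (p−1)(q−1) = 210 · 378 = 79380.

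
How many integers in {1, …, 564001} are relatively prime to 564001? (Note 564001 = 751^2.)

φ(751^2) = 751^2 − 751^1 = 564001 − 751 = 563250.

563250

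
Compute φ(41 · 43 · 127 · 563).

118964160

φ(126056263) = 126056263 · (1 − 1/41) · (1 − 1/43) · (1 − 1/127) · (1 − 1/563)
       = 126056263 · 118964160/126056263 = 118964160.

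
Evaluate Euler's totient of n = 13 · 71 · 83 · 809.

φ(61976681) = 61976681 · (1 − 1/13) · (1 − 1/71) · (1 − 1/83) · (1 − 1/809)
       = 61976681 · 55655040/61976681 = 55655040.

55655040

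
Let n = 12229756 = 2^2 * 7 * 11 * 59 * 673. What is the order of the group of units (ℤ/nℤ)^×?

φ(12229756) = 12229756 · (1 − 1/2) · (1 − 1/7) · (1 − 1/11) · (1 − 1/59) · (1 − 1/673)
       = 12229756 · 2338560/6114878 = 4677120.

4677120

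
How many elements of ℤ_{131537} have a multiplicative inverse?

Prime factorization: 131537 = 7 · 19 · 23 · 43.
φ(7) = 7 − 1 = 6.
φ(19) = 19 − 1 = 18.
φ(23) = 23 − 1 = 22.
φ(43) = 43 − 1 = 42.
Since φ is multiplicative, φ(131537) = 6 · 18 · 22 · 42 = 99792.

99792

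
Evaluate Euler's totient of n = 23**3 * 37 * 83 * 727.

24942002976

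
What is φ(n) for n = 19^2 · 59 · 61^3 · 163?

717430828320

φ(788018335997) = 788018335997 · (1 − 1/19) · (1 − 1/59) · (1 − 1/61) · (1 − 1/163)
       = 788018335997 · 10147680/11146103 = 717430828320.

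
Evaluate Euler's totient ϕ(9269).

Prime factorization: 9269 = 13 · 23 · 31.
φ(13) = 13 − 1 = 12.
φ(23) = 23 − 1 = 22.
φ(31) = 31 − 1 = 30.
φ(9269) = 12 × 22 × 30 = 7920.

7920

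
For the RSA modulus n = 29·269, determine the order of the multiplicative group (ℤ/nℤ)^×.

φ(7801) = 7801 · (1 − 1/29) · (1 − 1/269)
       = 7801 · 7504/7801 = 7504.

7504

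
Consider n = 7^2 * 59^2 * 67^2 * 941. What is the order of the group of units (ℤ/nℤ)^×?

φ(7^2) = 7^2 − 7^1 = 49 − 7 = 42.
φ(59^2) = 59^2 − 59^1 = 3481 − 59 = 3422.
φ(67^2) = 67^1·(67−1) = 67·66 = 4422.
φ(941) = 941 − 1 = 940.
Since φ is multiplicative, φ(720508870781) = 42 · 3422 · 4422 · 940 = 597414676320.

597414676320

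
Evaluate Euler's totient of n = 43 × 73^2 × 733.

φ(43) = 43 − 1 = 42.
φ(73^2) = 73^2 − 73^1 = 5329 − 73 = 5256.
φ(733) = 733 − 1 = 732.
Since φ is multiplicative, φ(167964751) = 42 · 5256 · 732 = 161590464.

161590464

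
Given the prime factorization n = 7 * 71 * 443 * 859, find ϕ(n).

φ(189126889) = 189126889 · (1 − 1/7) · (1 − 1/71) · (1 − 1/443) · (1 − 1/859)
       = 189126889 · 159279120/189126889 = 159279120.

159279120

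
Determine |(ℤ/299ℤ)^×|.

264

Factor 299: 299 = 13 · 23.
φ(13) = 13 − 1 = 12.
φ(23) = 23 − 1 = 22.
Multiply: 12 · 22 = 264.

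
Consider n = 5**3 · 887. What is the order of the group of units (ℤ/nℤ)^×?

φ(5^3) = 5^3 − 5^2 = 125 − 25 = 100.
φ(887) = 887 − 1 = 886.
Multiply: 100 · 886 = 88600.

88600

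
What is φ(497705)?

497705 = 5 * 13^2 * 19 * 31.
φ(497705) = 497705 · (1 − 1/5) · (1 − 1/13) · (1 − 1/19) · (1 − 1/31)
       = 497705 · 25920/38285 = 336960.

336960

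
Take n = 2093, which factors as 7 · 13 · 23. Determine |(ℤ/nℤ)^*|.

φ(7) = 7 − 1 = 6.
φ(13) = 13 − 1 = 12.
φ(23) = 23 − 1 = 22.
φ(2093) = 6 × 12 × 22 = 1584.

1584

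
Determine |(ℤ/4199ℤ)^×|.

3456

First factor: 4199 = 13 × 17 × 19.
φ(13) = 13 − 1 = 12.
φ(17) = 17 − 1 = 16.
φ(19) = 19 − 1 = 18.
Multiply: 12 · 16 · 18 = 3456.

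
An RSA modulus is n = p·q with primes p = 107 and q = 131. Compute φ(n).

φ(107) = 107 − 1 = 106.
φ(131) = 131 − 1 = 130.
Since φ is multiplicative, φ(14017) = 106 · 130 = 13780.

13780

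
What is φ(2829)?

1760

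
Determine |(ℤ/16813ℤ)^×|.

14784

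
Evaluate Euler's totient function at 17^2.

φ(17^2) = 17^2 − 17^1 = 289 − 17 = 272.

272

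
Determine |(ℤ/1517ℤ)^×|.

1440

First factor: 1517 = 37 · 41.
φ(1517) = 1517 · (1 − 1/37) · (1 − 1/41)
       = 1517 · 1440/1517 = 1440.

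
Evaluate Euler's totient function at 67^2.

4422

φ(67^2) = 67^1·(67−1) = 67·66 = 4422.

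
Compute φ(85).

64

85 = 5 · 17.
φ(5) = 5 − 1 = 4.
φ(17) = 17 − 1 = 16.
Multiply: 4 · 16 = 64.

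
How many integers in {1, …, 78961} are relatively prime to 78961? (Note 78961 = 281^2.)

78680

φ(78961) = 78961 · (1 − 1/281)
       = 78961 · 280/281 = 78680.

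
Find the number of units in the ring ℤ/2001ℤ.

2001 = 3 * 23 * 29.
φ(3) = 3 − 1 = 2.
φ(23) = 23 − 1 = 22.
φ(29) = 29 − 1 = 28.
φ(2001) = 2 × 22 × 28 = 1232.

1232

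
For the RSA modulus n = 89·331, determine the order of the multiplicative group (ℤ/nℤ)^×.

29040

For distinct primes, φ(pq) = (p−1)(q−1) = 88 × 330 = 29040.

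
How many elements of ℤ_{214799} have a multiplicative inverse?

First factor: 214799 = 13^2 · 31 · 41.
φ(13^2) = 13^2 − 13^1 = 169 − 13 = 156.
φ(31) = 31 − 1 = 30.
φ(41) = 41 − 1 = 40.
φ(214799) = 156 × 30 × 40 = 187200.

187200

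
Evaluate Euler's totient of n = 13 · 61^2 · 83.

3601440

φ(4014959) = 4014959 · (1 − 1/13) · (1 − 1/61) · (1 − 1/83)
       = 4014959 · 59040/65819 = 3601440.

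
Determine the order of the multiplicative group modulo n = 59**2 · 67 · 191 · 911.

39049810800

φ(59^2) = 59^1·(59−1) = 59·58 = 3422.
φ(67) = 67 − 1 = 66.
φ(191) = 191 − 1 = 190.
φ(911) = 911 − 1 = 910.
φ(40581731227) = 3422 × 66 × 190 × 910 = 39049810800.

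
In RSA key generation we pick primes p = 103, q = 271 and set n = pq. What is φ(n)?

27540

φ(pq) = (p−1)(q−1) = 102 · 270 = 27540.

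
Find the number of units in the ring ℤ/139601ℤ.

105840

139601 = 7^3 · 11 · 37.
φ(139601) = 139601 · (1 − 1/7) · (1 − 1/11) · (1 − 1/37)
       = 139601 · 2160/2849 = 105840.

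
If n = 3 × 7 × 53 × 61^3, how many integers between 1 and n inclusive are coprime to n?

139314240

φ(3) = 3 − 1 = 2.
φ(7) = 7 − 1 = 6.
φ(53) = 53 − 1 = 52.
φ(61^3) = 61^3 − 61^2 = 226981 − 3721 = 223260.
Since φ is multiplicative, φ(252629853) = 2 · 6 · 52 · 223260 = 139314240.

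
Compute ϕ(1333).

1260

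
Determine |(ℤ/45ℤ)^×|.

24

Factor 45: 45 = 3^2 · 5.
φ(3^2) = 3^1·(3−1) = 3·2 = 6.
φ(5) = 5 − 1 = 4.
Since φ is multiplicative, φ(45) = 6 · 4 = 24.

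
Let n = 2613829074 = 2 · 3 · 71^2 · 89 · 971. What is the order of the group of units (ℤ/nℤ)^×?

848478400

φ(2) = 2 − 1 = 1.
φ(3) = 3 − 1 = 2.
φ(71^2) = 71^1·(71−1) = 71·70 = 4970.
φ(89) = 89 − 1 = 88.
φ(971) = 971 − 1 = 970.
φ(2613829074) = 1 × 2 × 4970 × 88 × 970 = 848478400.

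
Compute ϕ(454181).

332640

Factor 454181: 454181 = 7^2 · 13 · 23 · 31.
φ(454181) = 454181 · (1 − 1/7) · (1 − 1/13) · (1 − 1/23) · (1 − 1/31)
       = 454181 · 47520/64883 = 332640.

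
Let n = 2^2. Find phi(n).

φ(4) = 4 · (1 − 1/2)
       = 4 · 1/2 = 2.

2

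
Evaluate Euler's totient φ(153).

153 = 3^2 * 17.
φ(3^2) = 3^1·(3−1) = 3·2 = 6.
φ(17) = 17 − 1 = 16.
φ(153) = 6 × 16 = 96.

96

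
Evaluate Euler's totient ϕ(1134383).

Factor 1134383: 1134383 = 23 * 31 * 37 * 43.
φ(1134383) = 1134383 · (1 − 1/23) · (1 − 1/31) · (1 − 1/37) · (1 − 1/43)
       = 1134383 · 997920/1134383 = 997920.

997920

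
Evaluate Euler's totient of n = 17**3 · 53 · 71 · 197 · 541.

φ(1970354970163) = 1970354970163 · (1 − 1/17) · (1 − 1/53) · (1 − 1/71) · (1 − 1/197) · (1 − 1/541)
       = 1970354970163 · 6164121600/6817837267 = 1781431142400.

1781431142400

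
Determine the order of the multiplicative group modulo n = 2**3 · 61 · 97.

23040

φ(47336) = 47336 · (1 − 1/2) · (1 − 1/61) · (1 − 1/97)
       = 47336 · 5760/11834 = 23040.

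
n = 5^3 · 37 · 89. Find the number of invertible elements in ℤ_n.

316800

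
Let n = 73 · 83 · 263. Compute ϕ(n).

1546848

φ(1593517) = 1593517 · (1 − 1/73) · (1 − 1/83) · (1 − 1/263)
       = 1593517 · 1546848/1593517 = 1546848.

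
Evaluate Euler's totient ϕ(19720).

First factor: 19720 = 2^3 × 5 × 17 × 29.
φ(2^3) = 2^2·(2−1) = 4·1 = 4.
φ(5) = 5 − 1 = 4.
φ(17) = 17 − 1 = 16.
φ(29) = 29 − 1 = 28.
Multiply: 4 · 4 · 16 · 28 = 7168.

7168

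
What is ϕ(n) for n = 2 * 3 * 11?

20

φ(2) = 2 − 1 = 1.
φ(3) = 3 − 1 = 2.
φ(11) = 11 − 1 = 10.
Since φ is multiplicative, φ(66) = 1 · 2 · 10 = 20.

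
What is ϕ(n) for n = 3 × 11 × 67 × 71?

φ(156981) = 156981 · (1 − 1/3) · (1 − 1/11) · (1 − 1/67) · (1 − 1/71)
       = 156981 · 92400/156981 = 92400.

92400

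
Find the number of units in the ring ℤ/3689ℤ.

2880

First factor: 3689 = 7 × 17 × 31.
φ(3689) = 3689 · (1 − 1/7) · (1 − 1/17) · (1 − 1/31)
       = 3689 · 2880/3689 = 2880.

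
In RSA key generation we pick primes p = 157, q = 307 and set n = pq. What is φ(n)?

φ(pq) = (p−1)(q−1) = 156 · 306 = 47736.

47736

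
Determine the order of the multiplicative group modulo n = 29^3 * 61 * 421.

593409600

φ(626333909) = 626333909 · (1 − 1/29) · (1 − 1/61) · (1 − 1/421)
       = 626333909 · 705600/744749 = 593409600.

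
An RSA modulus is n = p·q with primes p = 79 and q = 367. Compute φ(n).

For distinct primes, φ(pq) = (p−1)(q−1) = 78 × 366 = 28548.

28548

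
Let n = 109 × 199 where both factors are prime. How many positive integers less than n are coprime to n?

21384

φ(pq) = (p−1)(q−1) = 108 · 198 = 21384.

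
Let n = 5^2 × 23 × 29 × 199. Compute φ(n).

2439360

φ(5^2) = 5^1·(5−1) = 5·4 = 20.
φ(23) = 23 − 1 = 22.
φ(29) = 29 − 1 = 28.
φ(199) = 199 − 1 = 198.
Since φ is multiplicative, φ(3318325) = 20 · 22 · 28 · 198 = 2439360.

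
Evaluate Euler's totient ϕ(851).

Prime factorization: 851 = 23 · 37.
φ(851) = 851 · (1 − 1/23) · (1 − 1/37)
       = 851 · 792/851 = 792.

792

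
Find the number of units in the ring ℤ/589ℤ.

589 = 19 * 31.
φ(19) = 19 − 1 = 18.
φ(31) = 31 − 1 = 30.
Since φ is multiplicative, φ(589) = 18 · 30 = 540.

540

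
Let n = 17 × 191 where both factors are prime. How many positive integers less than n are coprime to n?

3040

φ(pq) = (p−1)(q−1) = 16 · 190 = 3040.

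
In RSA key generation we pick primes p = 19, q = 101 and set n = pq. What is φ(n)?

φ(1919) = 1919 · (1 − 1/19) · (1 − 1/101)
       = 1919 · 1800/1919 = 1800.

1800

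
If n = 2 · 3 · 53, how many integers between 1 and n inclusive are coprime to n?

φ(318) = 318 · (1 − 1/2) · (1 − 1/3) · (1 − 1/53)
       = 318 · 104/318 = 104.

104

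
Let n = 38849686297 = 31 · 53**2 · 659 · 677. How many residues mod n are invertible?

36776725440

φ(31) = 31 − 1 = 30.
φ(53^2) = 53^1·(53−1) = 53·52 = 2756.
φ(659) = 659 − 1 = 658.
φ(677) = 677 − 1 = 676.
Multiply: 30 · 2756 · 658 · 676 = 36776725440.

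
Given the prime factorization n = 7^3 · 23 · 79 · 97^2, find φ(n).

φ(7^3) = 7^2·(7−1) = 49·6 = 294.
φ(23) = 23 − 1 = 22.
φ(79) = 79 − 1 = 78.
φ(97^2) = 97^1·(97−1) = 97·96 = 9312.
Since φ is multiplicative, φ(5863980479) = 294 · 22 · 78 · 9312 = 4697941248.

4697941248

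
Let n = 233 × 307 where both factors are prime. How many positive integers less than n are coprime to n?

70992

φ(n) = (p − 1)(q − 1) = (233−1)(307−1) = 232·306 = 70992.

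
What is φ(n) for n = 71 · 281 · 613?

11995200

φ(71) = 71 − 1 = 70.
φ(281) = 281 − 1 = 280.
φ(613) = 613 − 1 = 612.
Since φ is multiplicative, φ(12229963) = 70 · 280 · 612 = 11995200.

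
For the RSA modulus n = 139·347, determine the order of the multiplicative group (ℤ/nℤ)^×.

φ(pq) = (p−1)(q−1) = 138 · 346 = 47748.

47748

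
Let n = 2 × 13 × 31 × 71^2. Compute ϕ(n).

φ(4063046) = 4063046 · (1 − 1/2) · (1 − 1/13) · (1 − 1/31) · (1 − 1/71)
       = 4063046 · 25200/57226 = 1789200.

1789200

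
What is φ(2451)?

1512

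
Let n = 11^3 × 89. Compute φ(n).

φ(118459) = 118459 · (1 − 1/11) · (1 − 1/89)
       = 118459 · 880/979 = 106480.

106480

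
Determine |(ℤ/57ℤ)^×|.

Factor 57: 57 = 3 · 19.
φ(57) = 57 · (1 − 1/3) · (1 − 1/19)
       = 57 · 36/57 = 36.

36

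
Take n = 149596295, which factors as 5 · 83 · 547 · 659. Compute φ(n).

117839904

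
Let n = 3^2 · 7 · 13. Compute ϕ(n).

432

φ(819) = 819 · (1 − 1/3) · (1 − 1/7) · (1 − 1/13)
       = 819 · 144/273 = 432.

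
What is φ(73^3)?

φ(73^3) = 73^3 − 73^2 = 389017 − 5329 = 383688.

383688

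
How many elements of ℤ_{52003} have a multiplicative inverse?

First factor: 52003 = 7 · 17 · 19 · 23.
φ(52003) = 52003 · (1 − 1/7) · (1 − 1/17) · (1 − 1/19) · (1 − 1/23)
       = 52003 · 38016/52003 = 38016.

38016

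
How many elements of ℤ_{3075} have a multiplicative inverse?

First factor: 3075 = 3 * 5^2 * 41.
φ(3) = 3 − 1 = 2.
φ(5^2) = 5^1·(5−1) = 5·4 = 20.
φ(41) = 41 − 1 = 40.
Multiply: 2 · 20 · 40 = 1600.

1600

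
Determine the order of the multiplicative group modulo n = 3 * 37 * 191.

φ(3) = 3 − 1 = 2.
φ(37) = 37 − 1 = 36.
φ(191) = 191 − 1 = 190.
φ(21201) = 2 × 36 × 190 = 13680.

13680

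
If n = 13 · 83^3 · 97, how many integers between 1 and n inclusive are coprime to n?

φ(13) = 13 − 1 = 12.
φ(83^3) = 83^2·(83−1) = 6889·82 = 564898.
φ(97) = 97 − 1 = 96.
Multiply: 12 · 564898 · 96 = 650762496.

650762496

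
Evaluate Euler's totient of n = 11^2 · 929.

102080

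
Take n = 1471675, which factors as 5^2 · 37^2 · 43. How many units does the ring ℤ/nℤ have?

φ(1471675) = 1471675 · (1 − 1/5) · (1 − 1/37) · (1 − 1/43)
       = 1471675 · 6048/7955 = 1118880.

1118880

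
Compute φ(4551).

2880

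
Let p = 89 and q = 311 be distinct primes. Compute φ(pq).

27280

φ(89) = 89 − 1 = 88.
φ(311) = 311 − 1 = 310.
Since φ is multiplicative, φ(27679) = 88 · 310 = 27280.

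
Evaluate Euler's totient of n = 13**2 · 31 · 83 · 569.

φ(13^2) = 13^1·(13−1) = 13·12 = 156.
φ(31) = 31 − 1 = 30.
φ(83) = 83 − 1 = 82.
φ(569) = 569 − 1 = 568.
φ(247422253) = 156 × 30 × 82 × 568 = 217975680.

217975680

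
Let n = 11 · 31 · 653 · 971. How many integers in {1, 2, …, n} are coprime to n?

189732000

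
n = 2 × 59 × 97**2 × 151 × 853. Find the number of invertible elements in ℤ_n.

69024268800

φ(143005076386) = 143005076386 · (1 − 1/2) · (1 − 1/59) · (1 − 1/97) · (1 − 1/151) · (1 − 1/853)
       = 143005076386 · 711590400/1474279138 = 69024268800.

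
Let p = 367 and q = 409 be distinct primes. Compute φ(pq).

For distinct primes, φ(pq) = (p−1)(q−1) = 366 × 408 = 149328.

149328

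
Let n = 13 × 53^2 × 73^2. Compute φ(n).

φ(194599093) = 194599093 · (1 − 1/13) · (1 − 1/53) · (1 − 1/73)
       = 194599093 · 44928/50297 = 173826432.

173826432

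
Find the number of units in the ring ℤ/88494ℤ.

24696

First factor: 88494 = 2 · 3 · 7**3 · 43.
φ(2) = 2 − 1 = 1.
φ(3) = 3 − 1 = 2.
φ(7^3) = 7^3 − 7^2 = 343 − 49 = 294.
φ(43) = 43 − 1 = 42.
Multiply: 1 · 2 · 294 · 42 = 24696.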